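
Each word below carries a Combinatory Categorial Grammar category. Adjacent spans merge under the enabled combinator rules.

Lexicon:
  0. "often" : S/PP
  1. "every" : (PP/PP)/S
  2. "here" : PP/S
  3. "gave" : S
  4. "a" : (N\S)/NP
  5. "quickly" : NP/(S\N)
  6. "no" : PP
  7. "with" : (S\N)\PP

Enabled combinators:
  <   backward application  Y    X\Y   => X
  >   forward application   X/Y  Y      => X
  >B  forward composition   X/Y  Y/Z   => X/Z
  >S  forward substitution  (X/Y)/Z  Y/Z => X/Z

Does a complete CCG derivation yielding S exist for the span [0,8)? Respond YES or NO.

S/PP (PP/PP)/S PP/S S (N\S)/NP NP/(S\N) PP (S\N)\PP
CKY chart[0,8] = {N}; S ∉ chart

NO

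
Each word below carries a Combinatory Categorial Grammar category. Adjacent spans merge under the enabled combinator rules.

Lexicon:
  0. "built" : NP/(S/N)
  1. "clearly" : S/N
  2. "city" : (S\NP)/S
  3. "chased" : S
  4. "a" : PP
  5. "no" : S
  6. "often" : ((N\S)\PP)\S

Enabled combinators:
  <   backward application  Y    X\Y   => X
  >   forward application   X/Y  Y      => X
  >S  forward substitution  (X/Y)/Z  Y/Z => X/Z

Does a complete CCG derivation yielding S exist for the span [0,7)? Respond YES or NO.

NO

NP/(S/N) S/N (S\NP)/S S PP S ((N\S)\PP)\S
CKY chart[0,7] = {N}; S ∉ chart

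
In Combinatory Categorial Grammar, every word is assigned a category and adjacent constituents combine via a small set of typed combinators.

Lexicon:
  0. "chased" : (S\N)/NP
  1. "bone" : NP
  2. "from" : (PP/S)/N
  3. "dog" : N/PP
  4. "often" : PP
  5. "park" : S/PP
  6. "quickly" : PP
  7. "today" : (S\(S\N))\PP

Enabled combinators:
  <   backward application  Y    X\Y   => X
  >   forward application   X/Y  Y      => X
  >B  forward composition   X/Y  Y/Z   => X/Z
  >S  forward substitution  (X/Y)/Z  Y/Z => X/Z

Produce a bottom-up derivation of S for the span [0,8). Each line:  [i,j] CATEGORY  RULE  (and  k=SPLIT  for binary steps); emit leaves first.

[0,8] S   <
  [0,2] S\N   >
    [0,1] "chased" : (S\N)/NP
    [1,2] "bone" : NP
  [2,8] S\(S\N)   <
    [2,7] PP   >
      [2,5] PP/S   >
        [2,3] "from" : (PP/S)/N
        [3,5] N   >
          [3,4] "dog" : N/PP
          [4,5] "often" : PP
      [5,7] S   >
        [5,6] "park" : S/PP
        [6,7] "quickly" : PP
    [7,8] "today" : (S\(S\N))\PP

[0,1] (S\N)/NP  lex  "chased"
[1,2] NP  lex  "bone"
[0,2] S\N  >  k=1
[2,3] (PP/S)/N  lex  "from"
[3,4] N/PP  lex  "dog"
[4,5] PP  lex  "often"
[3,5] N  >  k=4
[2,5] PP/S  >  k=3
[5,6] S/PP  lex  "park"
[6,7] PP  lex  "quickly"
[5,7] S  >  k=6
[2,7] PP  >  k=5
[7,8] (S\(S\N))\PP  lex  "today"
[2,8] S\(S\N)  <  k=7
[0,8] S  <  k=2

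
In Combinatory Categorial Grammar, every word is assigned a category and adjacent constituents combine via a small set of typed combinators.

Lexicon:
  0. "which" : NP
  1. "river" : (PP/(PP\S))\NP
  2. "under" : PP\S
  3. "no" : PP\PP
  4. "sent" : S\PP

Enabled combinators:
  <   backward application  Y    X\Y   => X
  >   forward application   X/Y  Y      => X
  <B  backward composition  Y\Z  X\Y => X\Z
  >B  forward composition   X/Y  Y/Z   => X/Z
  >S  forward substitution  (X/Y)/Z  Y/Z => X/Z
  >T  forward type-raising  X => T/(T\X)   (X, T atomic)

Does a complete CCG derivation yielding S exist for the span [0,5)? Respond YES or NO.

[0,5] S   <
  [0,3] PP   >
    [0,2] PP/(PP\S)   <
      [0,1] "which" : NP
      [1,2] "river" : (PP/(PP\S))\NP
    [2,3] "under" : PP\S
  [3,5] S\PP   <B
    [3,4] "no" : PP\PP
    [4,5] "sent" : S\PP

YES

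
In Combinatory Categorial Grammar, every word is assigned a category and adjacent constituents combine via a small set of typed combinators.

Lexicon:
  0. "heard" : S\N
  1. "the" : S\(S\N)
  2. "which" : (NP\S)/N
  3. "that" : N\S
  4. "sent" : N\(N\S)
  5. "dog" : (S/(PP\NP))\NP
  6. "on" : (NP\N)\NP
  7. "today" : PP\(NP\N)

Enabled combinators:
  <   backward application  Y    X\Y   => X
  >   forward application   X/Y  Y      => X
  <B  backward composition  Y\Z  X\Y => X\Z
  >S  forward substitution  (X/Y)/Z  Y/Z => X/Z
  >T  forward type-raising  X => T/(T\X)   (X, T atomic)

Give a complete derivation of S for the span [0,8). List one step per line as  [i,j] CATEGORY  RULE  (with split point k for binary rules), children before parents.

[0,8] S   >
  [0,6] S/(PP\NP)   <
    [0,5] NP   <
      [0,2] S   <
        [0,1] "heard" : S\N
        [1,2] "the" : S\(S\N)
      [2,5] NP\S   >
        [2,3] "which" : (NP\S)/N
        [3,5] N   <
          [3,4] "that" : N\S
          [4,5] "sent" : N\(N\S)
    [5,6] "dog" : (S/(PP\NP))\NP
  [6,8] PP\NP   <B
    [6,7] "on" : (NP\N)\NP
    [7,8] "today" : PP\(NP\N)

[0,1] S\N  lex  "heard"
[1,2] S\(S\N)  lex  "the"
[0,2] S  <  k=1
[2,3] (NP\S)/N  lex  "which"
[3,4] N\S  lex  "that"
[4,5] N\(N\S)  lex  "sent"
[3,5] N  <  k=4
[2,5] NP\S  >  k=3
[0,5] NP  <  k=2
[5,6] (S/(PP\NP))\NP  lex  "dog"
[0,6] S/(PP\NP)  <  k=5
[6,7] (NP\N)\NP  lex  "on"
[7,8] PP\(NP\N)  lex  "today"
[6,8] PP\NP  <B  k=7
[0,8] S  >  k=6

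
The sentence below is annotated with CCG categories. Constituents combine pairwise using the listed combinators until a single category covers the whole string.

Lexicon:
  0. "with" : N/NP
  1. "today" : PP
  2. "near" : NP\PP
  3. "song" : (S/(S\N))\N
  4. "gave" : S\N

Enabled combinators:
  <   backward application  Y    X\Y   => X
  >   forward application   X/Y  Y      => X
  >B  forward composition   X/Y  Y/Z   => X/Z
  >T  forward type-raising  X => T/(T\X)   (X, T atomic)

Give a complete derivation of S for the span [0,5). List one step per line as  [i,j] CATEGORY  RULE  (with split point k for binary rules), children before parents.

[0,1] N/NP  lex  "with"
[1,2] PP  lex  "today"
[1,2] NP/(NP\PP)  >T
[2,3] NP\PP  lex  "near"
[1,3] NP  >  k=2
[0,3] N  >  k=1
[3,4] (S/(S\N))\N  lex  "song"
[0,4] S/(S\N)  <  k=3
[4,5] S\N  lex  "gave"
[0,5] S  >  k=4

[0,5] S   >
  [0,4] S/(S\N)   <
    [0,3] N   >
      [0,1] "with" : N/NP
      [1,3] NP   >
        [1,2] NP/(NP\PP)   >T
          [1,2] "today" : PP
        [2,3] "near" : NP\PP
    [3,4] "song" : (S/(S\N))\N
  [4,5] "gave" : S\N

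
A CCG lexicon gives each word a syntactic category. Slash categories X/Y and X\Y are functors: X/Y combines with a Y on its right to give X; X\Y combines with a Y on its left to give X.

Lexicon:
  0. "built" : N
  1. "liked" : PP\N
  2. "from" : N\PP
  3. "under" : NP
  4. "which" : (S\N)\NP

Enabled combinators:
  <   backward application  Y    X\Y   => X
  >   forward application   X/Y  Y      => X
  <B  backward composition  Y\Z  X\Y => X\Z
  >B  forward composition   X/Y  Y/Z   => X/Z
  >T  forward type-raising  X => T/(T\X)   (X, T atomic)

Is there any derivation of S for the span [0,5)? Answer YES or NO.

YES

[0,5] S   >
  [0,1] S/(S\N)   >T
    [0,1] "built" : N
  [1,5] S\N   <B
    [1,2] "liked" : PP\N
    [2,5] S\PP   <B
      [2,3] "from" : N\PP
      [3,5] S\N   <
        [3,4] "under" : NP
        [4,5] "which" : (S\N)\NP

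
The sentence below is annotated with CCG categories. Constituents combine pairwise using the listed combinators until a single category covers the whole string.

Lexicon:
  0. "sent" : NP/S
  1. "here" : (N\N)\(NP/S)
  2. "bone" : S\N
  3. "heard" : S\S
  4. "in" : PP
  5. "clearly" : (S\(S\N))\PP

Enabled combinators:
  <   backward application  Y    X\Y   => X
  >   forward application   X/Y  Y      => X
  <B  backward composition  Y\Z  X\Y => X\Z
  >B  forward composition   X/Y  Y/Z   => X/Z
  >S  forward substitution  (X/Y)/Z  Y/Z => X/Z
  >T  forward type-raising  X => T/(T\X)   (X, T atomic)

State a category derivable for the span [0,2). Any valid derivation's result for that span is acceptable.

N\N

[0,6] S   <
  [0,4] S\N   <B
    [0,2] N\N   <
      [0,1] "sent" : NP/S
      [1,2] "here" : (N\N)\(NP/S)
    [2,4] S\N   <B
      [2,3] "bone" : S\N
      [3,4] "heard" : S\S
  [4,6] S\(S\N)   <
    [4,5] "in" : PP
    [5,6] "clearly" : (S\(S\N))\PP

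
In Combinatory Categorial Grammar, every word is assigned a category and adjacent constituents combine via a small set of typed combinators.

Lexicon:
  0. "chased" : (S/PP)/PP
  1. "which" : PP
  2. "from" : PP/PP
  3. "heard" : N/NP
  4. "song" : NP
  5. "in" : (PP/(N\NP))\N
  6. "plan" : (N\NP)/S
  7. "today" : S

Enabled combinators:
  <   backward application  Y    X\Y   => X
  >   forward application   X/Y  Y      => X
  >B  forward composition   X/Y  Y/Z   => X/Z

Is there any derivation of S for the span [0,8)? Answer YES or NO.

YES

[0,8] S   >
  [0,3] S/PP   >B
    [0,2] S/PP   >
      [0,1] "chased" : (S/PP)/PP
      [1,2] "which" : PP
    [2,3] "from" : PP/PP
  [3,8] PP   >
    [3,6] PP/(N\NP)   <
      [3,5] N   >
        [3,4] "heard" : N/NP
        [4,5] "song" : NP
      [5,6] "in" : (PP/(N\NP))\N
    [6,8] N\NP   >
      [6,7] "plan" : (N\NP)/S
      [7,8] "today" : S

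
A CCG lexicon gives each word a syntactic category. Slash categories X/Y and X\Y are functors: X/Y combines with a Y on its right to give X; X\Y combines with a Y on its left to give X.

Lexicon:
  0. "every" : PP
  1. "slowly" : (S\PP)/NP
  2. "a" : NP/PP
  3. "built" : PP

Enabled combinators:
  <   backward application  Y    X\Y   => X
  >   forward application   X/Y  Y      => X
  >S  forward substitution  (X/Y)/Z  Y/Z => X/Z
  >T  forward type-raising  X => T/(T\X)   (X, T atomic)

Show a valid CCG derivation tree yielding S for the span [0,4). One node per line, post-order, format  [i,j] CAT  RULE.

[0,4] S   <
  [0,1] "every" : PP
  [1,4] S\PP   >
    [1,2] "slowly" : (S\PP)/NP
    [2,4] NP   >
      [2,3] "a" : NP/PP
      [3,4] "built" : PP

[0,1] PP  lex  "every"
[1,2] (S\PP)/NP  lex  "slowly"
[2,3] NP/PP  lex  "a"
[3,4] PP  lex  "built"
[2,4] NP  >  k=3
[1,4] S\PP  >  k=2
[0,4] S  <  k=1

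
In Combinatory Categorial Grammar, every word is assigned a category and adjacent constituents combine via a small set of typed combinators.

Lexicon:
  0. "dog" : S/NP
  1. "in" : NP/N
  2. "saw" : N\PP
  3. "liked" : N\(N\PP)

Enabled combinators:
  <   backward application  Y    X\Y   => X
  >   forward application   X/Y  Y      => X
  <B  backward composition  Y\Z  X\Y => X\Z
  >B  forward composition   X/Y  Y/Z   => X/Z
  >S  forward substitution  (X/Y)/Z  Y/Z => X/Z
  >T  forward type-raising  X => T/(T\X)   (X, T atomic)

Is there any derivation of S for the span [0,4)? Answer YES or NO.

[0,4] S   >
  [0,1] "dog" : S/NP
  [1,4] NP   >
    [1,2] "in" : NP/N
    [2,4] N   <
      [2,3] "saw" : N\PP
      [3,4] "liked" : N\(N\PP)

YES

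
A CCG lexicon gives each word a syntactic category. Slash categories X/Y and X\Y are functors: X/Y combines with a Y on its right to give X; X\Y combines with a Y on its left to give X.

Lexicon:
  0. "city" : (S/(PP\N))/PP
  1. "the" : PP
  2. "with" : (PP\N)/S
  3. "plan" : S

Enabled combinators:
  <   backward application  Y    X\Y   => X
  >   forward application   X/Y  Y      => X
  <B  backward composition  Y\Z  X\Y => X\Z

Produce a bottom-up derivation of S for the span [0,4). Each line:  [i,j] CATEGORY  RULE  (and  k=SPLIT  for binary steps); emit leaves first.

[0,1] (S/(PP\N))/PP  lex  "city"
[1,2] PP  lex  "the"
[0,2] S/(PP\N)  >  k=1
[2,3] (PP\N)/S  lex  "with"
[3,4] S  lex  "plan"
[2,4] PP\N  >  k=3
[0,4] S  >  k=2

[0,4] S   >
  [0,2] S/(PP\N)   >
    [0,1] "city" : (S/(PP\N))/PP
    [1,2] "the" : PP
  [2,4] PP\N   >
    [2,3] "with" : (PP\N)/S
    [3,4] "plan" : S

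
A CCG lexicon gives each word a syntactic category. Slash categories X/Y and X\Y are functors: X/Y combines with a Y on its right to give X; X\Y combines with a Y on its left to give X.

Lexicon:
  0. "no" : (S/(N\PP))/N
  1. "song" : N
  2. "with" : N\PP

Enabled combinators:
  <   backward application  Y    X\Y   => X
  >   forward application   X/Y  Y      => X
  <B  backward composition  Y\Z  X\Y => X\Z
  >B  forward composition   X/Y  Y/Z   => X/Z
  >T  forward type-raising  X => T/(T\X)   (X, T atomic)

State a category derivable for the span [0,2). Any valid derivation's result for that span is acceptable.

[0,3] S   >
  [0,2] S/(N\PP)   >
    [0,1] "no" : (S/(N\PP))/N
    [1,2] "song" : N
  [2,3] "with" : N\PP

S/(N\PP)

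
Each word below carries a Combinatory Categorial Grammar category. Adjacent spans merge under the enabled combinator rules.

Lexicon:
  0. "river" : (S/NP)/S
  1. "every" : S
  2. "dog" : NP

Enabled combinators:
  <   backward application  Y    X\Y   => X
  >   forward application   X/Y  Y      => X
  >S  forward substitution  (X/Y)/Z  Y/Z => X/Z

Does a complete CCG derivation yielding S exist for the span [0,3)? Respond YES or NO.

YES

[0,3] S   >
  [0,2] S/NP   >
    [0,1] "river" : (S/NP)/S
    [1,2] "every" : S
  [2,3] "dog" : NP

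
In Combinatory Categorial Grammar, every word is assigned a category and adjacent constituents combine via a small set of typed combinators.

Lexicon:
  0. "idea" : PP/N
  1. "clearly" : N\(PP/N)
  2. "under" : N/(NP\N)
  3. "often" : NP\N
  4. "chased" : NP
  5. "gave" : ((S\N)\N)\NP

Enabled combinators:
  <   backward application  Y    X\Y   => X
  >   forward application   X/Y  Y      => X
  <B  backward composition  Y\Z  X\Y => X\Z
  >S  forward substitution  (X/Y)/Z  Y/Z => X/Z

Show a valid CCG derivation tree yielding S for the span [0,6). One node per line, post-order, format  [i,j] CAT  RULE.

[0,6] S   <
  [0,2] N   <
    [0,1] "idea" : PP/N
    [1,2] "clearly" : N\(PP/N)
  [2,6] S\N   <
    [2,4] N   >
      [2,3] "under" : N/(NP\N)
      [3,4] "often" : NP\N
    [4,6] (S\N)\N   <
      [4,5] "chased" : NP
      [5,6] "gave" : ((S\N)\N)\NP

[0,1] PP/N  lex  "idea"
[1,2] N\(PP/N)  lex  "clearly"
[0,2] N  <  k=1
[2,3] N/(NP\N)  lex  "under"
[3,4] NP\N  lex  "often"
[2,4] N  >  k=3
[4,5] NP  lex  "chased"
[5,6] ((S\N)\N)\NP  lex  "gave"
[4,6] (S\N)\N  <  k=5
[2,6] S\N  <  k=4
[0,6] S  <  k=2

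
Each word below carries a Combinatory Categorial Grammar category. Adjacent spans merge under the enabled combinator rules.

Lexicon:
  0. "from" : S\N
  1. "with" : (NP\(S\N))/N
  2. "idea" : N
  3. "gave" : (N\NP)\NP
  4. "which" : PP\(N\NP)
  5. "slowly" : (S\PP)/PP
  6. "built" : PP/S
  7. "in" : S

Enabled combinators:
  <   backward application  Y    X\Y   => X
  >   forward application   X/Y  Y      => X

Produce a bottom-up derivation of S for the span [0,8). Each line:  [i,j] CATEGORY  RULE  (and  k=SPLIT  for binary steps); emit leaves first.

[0,8] S   <
  [0,5] PP   <
    [0,4] N\NP   <
      [0,3] NP   <
        [0,1] "from" : S\N
        [1,3] NP\(S\N)   >
          [1,2] "with" : (NP\(S\N))/N
          [2,3] "idea" : N
      [3,4] "gave" : (N\NP)\NP
    [4,5] "which" : PP\(N\NP)
  [5,8] S\PP   >
    [5,6] "slowly" : (S\PP)/PP
    [6,8] PP   >
      [6,7] "built" : PP/S
      [7,8] "in" : S

[0,1] S\N  lex  "from"
[1,2] (NP\(S\N))/N  lex  "with"
[2,3] N  lex  "idea"
[1,3] NP\(S\N)  >  k=2
[0,3] NP  <  k=1
[3,4] (N\NP)\NP  lex  "gave"
[0,4] N\NP  <  k=3
[4,5] PP\(N\NP)  lex  "which"
[0,5] PP  <  k=4
[5,6] (S\PP)/PP  lex  "slowly"
[6,7] PP/S  lex  "built"
[7,8] S  lex  "in"
[6,8] PP  >  k=7
[5,8] S\PP  >  k=6
[0,8] S  <  k=5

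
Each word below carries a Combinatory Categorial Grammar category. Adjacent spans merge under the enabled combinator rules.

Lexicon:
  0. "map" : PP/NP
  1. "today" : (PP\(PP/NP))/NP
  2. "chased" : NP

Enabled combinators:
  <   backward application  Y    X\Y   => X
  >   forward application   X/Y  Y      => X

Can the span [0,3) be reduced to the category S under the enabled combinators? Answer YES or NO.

NO

PP/NP (PP\(PP/NP))/NP NP
CKY chart[0,3] = {PP}; S ∉ chart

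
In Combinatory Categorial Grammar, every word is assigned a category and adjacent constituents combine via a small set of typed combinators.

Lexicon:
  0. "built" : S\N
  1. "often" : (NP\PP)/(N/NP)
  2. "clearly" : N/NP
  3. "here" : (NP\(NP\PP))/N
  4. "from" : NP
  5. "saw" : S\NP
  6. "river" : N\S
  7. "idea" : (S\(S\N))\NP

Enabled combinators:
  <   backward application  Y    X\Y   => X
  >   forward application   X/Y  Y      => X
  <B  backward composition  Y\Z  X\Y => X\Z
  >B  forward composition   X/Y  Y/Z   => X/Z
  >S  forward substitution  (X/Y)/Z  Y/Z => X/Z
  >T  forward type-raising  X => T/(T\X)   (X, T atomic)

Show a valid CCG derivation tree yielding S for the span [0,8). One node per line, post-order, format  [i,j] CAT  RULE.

[0,8] S   <
  [0,1] "built" : S\N
  [1,8] S\(S\N)   <
    [1,7] NP   <
      [1,3] NP\PP   >
        [1,2] "often" : (NP\PP)/(N/NP)
        [2,3] "clearly" : N/NP
      [3,7] NP\(NP\PP)   >
        [3,4] "here" : (NP\(NP\PP))/N
        [4,7] N   <
          [4,6] S   >
            [4,5] S/(S\NP)   >T
              [4,5] "from" : NP
            [5,6] "saw" : S\NP
          [6,7] "river" : N\S
    [7,8] "idea" : (S\(S\N))\NP

[0,1] S\N  lex  "built"
[1,2] (NP\PP)/(N/NP)  lex  "often"
[2,3] N/NP  lex  "clearly"
[1,3] NP\PP  >  k=2
[3,4] (NP\(NP\PP))/N  lex  "here"
[4,5] NP  lex  "from"
[4,5] S/(S\NP)  >T
[5,6] S\NP  lex  "saw"
[4,6] S  >  k=5
[6,7] N\S  lex  "river"
[4,7] N  <  k=6
[3,7] NP\(NP\PP)  >  k=4
[1,7] NP  <  k=3
[7,8] (S\(S\N))\NP  lex  "idea"
[1,8] S\(S\N)  <  k=7
[0,8] S  <  k=1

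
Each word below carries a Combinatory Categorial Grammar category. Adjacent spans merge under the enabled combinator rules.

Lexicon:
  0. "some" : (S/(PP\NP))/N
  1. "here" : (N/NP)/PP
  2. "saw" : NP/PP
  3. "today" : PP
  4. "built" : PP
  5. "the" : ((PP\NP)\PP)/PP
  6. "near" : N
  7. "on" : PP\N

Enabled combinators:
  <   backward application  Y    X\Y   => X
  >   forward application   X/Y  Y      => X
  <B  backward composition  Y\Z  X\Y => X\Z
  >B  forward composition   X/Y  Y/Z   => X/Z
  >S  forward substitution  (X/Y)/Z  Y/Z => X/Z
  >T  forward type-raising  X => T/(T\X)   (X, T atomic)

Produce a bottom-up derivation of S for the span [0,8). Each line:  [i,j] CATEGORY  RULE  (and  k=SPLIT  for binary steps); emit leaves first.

[0,8] S   >
  [0,4] S/(PP\NP)   >
    [0,1] "some" : (S/(PP\NP))/N
    [1,4] N   >
      [1,3] N/PP   >S
        [1,2] "here" : (N/NP)/PP
        [2,3] "saw" : NP/PP
      [3,4] "today" : PP
  [4,8] PP\NP   <
    [4,5] "built" : PP
    [5,8] (PP\NP)\PP   >
      [5,6] "the" : ((PP\NP)\PP)/PP
      [6,8] PP   >
        [6,7] PP/(PP\N)   >T
          [6,7] "near" : N
        [7,8] "on" : PP\N

[0,1] (S/(PP\NP))/N  lex  "some"
[1,2] (N/NP)/PP  lex  "here"
[2,3] NP/PP  lex  "saw"
[1,3] N/PP  >S  k=2
[3,4] PP  lex  "today"
[1,4] N  >  k=3
[0,4] S/(PP\NP)  >  k=1
[4,5] PP  lex  "built"
[5,6] ((PP\NP)\PP)/PP  lex  "the"
[6,7] N  lex  "near"
[6,7] PP/(PP\N)  >T
[7,8] PP\N  lex  "on"
[6,8] PP  >  k=7
[5,8] (PP\NP)\PP  >  k=6
[4,8] PP\NP  <  k=5
[0,8] S  >  k=4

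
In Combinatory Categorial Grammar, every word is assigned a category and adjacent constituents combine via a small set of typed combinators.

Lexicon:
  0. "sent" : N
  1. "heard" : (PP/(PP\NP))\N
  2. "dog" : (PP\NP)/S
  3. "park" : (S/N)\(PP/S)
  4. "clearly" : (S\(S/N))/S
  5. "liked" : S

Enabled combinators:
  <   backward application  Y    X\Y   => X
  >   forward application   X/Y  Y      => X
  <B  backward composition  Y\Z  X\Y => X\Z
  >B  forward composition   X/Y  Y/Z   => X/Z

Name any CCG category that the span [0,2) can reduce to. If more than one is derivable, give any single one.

PP/(PP\NP)

[0,6] S   <
  [0,4] S/N   <
    [0,3] PP/S   >B
      [0,2] PP/(PP\NP)   <
        [0,1] "sent" : N
        [1,2] "heard" : (PP/(PP\NP))\N
      [2,3] "dog" : (PP\NP)/S
    [3,4] "park" : (S/N)\(PP/S)
  [4,6] S\(S/N)   >
    [4,5] "clearly" : (S\(S/N))/S
    [5,6] "liked" : S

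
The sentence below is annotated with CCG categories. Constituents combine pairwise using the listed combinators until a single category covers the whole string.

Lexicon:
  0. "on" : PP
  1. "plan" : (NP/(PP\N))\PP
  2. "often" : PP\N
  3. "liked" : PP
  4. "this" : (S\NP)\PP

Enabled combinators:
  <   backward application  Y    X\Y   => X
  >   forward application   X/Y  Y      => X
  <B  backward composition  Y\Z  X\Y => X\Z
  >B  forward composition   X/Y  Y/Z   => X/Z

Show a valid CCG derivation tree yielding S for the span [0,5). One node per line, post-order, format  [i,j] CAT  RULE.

[0,5] S   <
  [0,3] NP   >
    [0,2] NP/(PP\N)   <
      [0,1] "on" : PP
      [1,2] "plan" : (NP/(PP\N))\PP
    [2,3] "often" : PP\N
  [3,5] S\NP   <
    [3,4] "liked" : PP
    [4,5] "this" : (S\NP)\PP

[0,1] PP  lex  "on"
[1,2] (NP/(PP\N))\PP  lex  "plan"
[0,2] NP/(PP\N)  <  k=1
[2,3] PP\N  lex  "often"
[0,3] NP  >  k=2
[3,4] PP  lex  "liked"
[4,5] (S\NP)\PP  lex  "this"
[3,5] S\NP  <  k=4
[0,5] S  <  k=3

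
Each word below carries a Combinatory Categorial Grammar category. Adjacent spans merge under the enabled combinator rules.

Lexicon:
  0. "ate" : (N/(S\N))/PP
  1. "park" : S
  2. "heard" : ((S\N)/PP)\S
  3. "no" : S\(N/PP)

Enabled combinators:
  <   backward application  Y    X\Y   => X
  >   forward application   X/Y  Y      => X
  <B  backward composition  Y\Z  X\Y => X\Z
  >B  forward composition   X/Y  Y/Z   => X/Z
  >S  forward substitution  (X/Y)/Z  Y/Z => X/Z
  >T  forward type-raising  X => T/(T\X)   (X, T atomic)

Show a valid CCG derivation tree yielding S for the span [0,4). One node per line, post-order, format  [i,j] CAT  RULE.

[0,4] S   <
  [0,3] N/PP   >S
    [0,1] "ate" : (N/(S\N))/PP
    [1,3] (S\N)/PP   <
      [1,2] "park" : S
      [2,3] "heard" : ((S\N)/PP)\S
  [3,4] "no" : S\(N/PP)

[0,1] (N/(S\N))/PP  lex  "ate"
[1,2] S  lex  "park"
[2,3] ((S\N)/PP)\S  lex  "heard"
[1,3] (S\N)/PP  <  k=2
[0,3] N/PP  >S  k=1
[3,4] S\(N/PP)  lex  "no"
[0,4] S  <  k=3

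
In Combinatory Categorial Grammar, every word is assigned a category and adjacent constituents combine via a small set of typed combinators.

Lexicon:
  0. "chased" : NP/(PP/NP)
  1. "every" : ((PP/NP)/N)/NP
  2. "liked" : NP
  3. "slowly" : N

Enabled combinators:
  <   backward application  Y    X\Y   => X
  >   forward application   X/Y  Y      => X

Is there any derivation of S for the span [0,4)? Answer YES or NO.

NP/(PP/NP) ((PP/NP)/N)/NP NP N
CKY chart[0,4] = {NP}; S ∉ chart

NO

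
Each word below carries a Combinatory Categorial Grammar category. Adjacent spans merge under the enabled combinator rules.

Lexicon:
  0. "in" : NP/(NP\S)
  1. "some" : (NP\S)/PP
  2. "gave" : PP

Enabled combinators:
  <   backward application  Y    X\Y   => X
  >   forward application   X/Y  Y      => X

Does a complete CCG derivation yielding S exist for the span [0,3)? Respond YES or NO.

NO

NP/(NP\S) (NP\S)/PP PP
CKY chart[0,3] = {NP}; S ∉ chart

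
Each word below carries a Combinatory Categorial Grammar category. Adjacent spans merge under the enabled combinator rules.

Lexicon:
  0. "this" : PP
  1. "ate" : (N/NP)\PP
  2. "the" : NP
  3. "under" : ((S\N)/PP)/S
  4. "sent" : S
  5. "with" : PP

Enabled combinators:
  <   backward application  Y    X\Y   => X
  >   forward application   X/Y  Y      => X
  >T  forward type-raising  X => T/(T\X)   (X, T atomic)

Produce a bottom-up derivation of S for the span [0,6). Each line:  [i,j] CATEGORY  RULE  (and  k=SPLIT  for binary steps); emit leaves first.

[0,6] S   <
  [0,3] N   >
    [0,2] N/NP   <
      [0,1] "this" : PP
      [1,2] "ate" : (N/NP)\PP
    [2,3] "the" : NP
  [3,6] S\N   >
    [3,5] (S\N)/PP   >
      [3,4] "under" : ((S\N)/PP)/S
      [4,5] "sent" : S
    [5,6] "with" : PP

[0,1] PP  lex  "this"
[1,2] (N/NP)\PP  lex  "ate"
[0,2] N/NP  <  k=1
[2,3] NP  lex  "the"
[0,3] N  >  k=2
[3,4] ((S\N)/PP)/S  lex  "under"
[4,5] S  lex  "sent"
[3,5] (S\N)/PP  >  k=4
[5,6] PP  lex  "with"
[3,6] S\N  >  k=5
[0,6] S  <  k=3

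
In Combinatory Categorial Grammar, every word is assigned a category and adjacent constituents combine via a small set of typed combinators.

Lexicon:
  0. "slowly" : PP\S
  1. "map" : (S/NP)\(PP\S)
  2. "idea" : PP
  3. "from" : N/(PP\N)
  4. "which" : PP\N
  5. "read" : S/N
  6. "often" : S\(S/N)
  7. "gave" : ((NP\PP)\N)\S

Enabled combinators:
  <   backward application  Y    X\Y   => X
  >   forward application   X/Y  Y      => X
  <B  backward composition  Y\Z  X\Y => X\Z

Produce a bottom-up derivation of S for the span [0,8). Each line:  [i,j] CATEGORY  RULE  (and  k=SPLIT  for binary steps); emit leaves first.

[0,8] S   >
  [0,2] S/NP   <
    [0,1] "slowly" : PP\S
    [1,2] "map" : (S/NP)\(PP\S)
  [2,8] NP   <
    [2,3] "idea" : PP
    [3,8] NP\PP   <
      [3,5] N   >
        [3,4] "from" : N/(PP\N)
        [4,5] "which" : PP\N
      [5,8] (NP\PP)\N   <
        [5,7] S   <
          [5,6] "read" : S/N
          [6,7] "often" : S\(S/N)
        [7,8] "gave" : ((NP\PP)\N)\S

[0,1] PP\S  lex  "slowly"
[1,2] (S/NP)\(PP\S)  lex  "map"
[0,2] S/NP  <  k=1
[2,3] PP  lex  "idea"
[3,4] N/(PP\N)  lex  "from"
[4,5] PP\N  lex  "which"
[3,5] N  >  k=4
[5,6] S/N  lex  "read"
[6,7] S\(S/N)  lex  "often"
[5,7] S  <  k=6
[7,8] ((NP\PP)\N)\S  lex  "gave"
[5,8] (NP\PP)\N  <  k=7
[3,8] NP\PP  <  k=5
[2,8] NP  <  k=3
[0,8] S  >  k=2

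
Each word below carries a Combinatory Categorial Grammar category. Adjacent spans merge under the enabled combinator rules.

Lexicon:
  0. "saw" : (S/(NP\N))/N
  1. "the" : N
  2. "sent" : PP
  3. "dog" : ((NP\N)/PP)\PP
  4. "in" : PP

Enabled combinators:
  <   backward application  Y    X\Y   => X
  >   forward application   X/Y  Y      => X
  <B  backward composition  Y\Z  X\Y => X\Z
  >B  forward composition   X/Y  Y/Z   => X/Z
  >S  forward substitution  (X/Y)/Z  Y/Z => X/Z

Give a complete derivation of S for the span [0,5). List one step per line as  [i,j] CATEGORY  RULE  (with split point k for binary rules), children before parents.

[0,1] (S/(NP\N))/N  lex  "saw"
[1,2] N  lex  "the"
[0,2] S/(NP\N)  >  k=1
[2,3] PP  lex  "sent"
[3,4] ((NP\N)/PP)\PP  lex  "dog"
[2,4] (NP\N)/PP  <  k=3
[4,5] PP  lex  "in"
[2,5] NP\N  >  k=4
[0,5] S  >  k=2

[0,5] S   >
  [0,2] S/(NP\N)   >
    [0,1] "saw" : (S/(NP\N))/N
    [1,2] "the" : N
  [2,5] NP\N   >
    [2,4] (NP\N)/PP   <
      [2,3] "sent" : PP
      [3,4] "dog" : ((NP\N)/PP)\PP
    [4,5] "in" : PP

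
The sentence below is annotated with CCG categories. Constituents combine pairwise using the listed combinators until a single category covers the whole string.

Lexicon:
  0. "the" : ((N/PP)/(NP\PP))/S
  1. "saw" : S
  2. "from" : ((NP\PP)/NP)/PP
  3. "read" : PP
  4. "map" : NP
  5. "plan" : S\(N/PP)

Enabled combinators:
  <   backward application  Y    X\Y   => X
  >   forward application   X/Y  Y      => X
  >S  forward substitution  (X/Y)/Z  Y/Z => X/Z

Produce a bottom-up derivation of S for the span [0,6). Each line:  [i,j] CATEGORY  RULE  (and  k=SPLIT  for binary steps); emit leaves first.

[0,1] ((N/PP)/(NP\PP))/S  lex  "the"
[1,2] S  lex  "saw"
[0,2] (N/PP)/(NP\PP)  >  k=1
[2,3] ((NP\PP)/NP)/PP  lex  "from"
[3,4] PP  lex  "read"
[2,4] (NP\PP)/NP  >  k=3
[4,5] NP  lex  "map"
[2,5] NP\PP  >  k=4
[0,5] N/PP  >  k=2
[5,6] S\(N/PP)  lex  "plan"
[0,6] S  <  k=5

[0,6] S   <
  [0,5] N/PP   >
    [0,2] (N/PP)/(NP\PP)   >
      [0,1] "the" : ((N/PP)/(NP\PP))/S
      [1,2] "saw" : S
    [2,5] NP\PP   >
      [2,4] (NP\PP)/NP   >
        [2,3] "from" : ((NP\PP)/NP)/PP
        [3,4] "read" : PP
      [4,5] "map" : NP
  [5,6] "plan" : S\(N/PP)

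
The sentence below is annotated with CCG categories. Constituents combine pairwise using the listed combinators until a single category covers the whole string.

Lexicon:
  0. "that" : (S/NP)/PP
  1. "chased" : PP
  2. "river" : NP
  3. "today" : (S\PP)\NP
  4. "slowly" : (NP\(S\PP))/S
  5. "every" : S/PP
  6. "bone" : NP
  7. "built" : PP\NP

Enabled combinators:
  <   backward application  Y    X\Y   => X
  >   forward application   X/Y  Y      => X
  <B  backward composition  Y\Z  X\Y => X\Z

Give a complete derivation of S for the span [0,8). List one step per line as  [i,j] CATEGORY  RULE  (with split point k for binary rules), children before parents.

[0,8] S   >
  [0,2] S/NP   >
    [0,1] "that" : (S/NP)/PP
    [1,2] "chased" : PP
  [2,8] NP   <
    [2,4] S\PP   <
      [2,3] "river" : NP
      [3,4] "today" : (S\PP)\NP
    [4,8] NP\(S\PP)   >
      [4,5] "slowly" : (NP\(S\PP))/S
      [5,8] S   >
        [5,6] "every" : S/PP
        [6,8] PP   <
          [6,7] "bone" : NP
          [7,8] "built" : PP\NP

[0,1] (S/NP)/PP  lex  "that"
[1,2] PP  lex  "chased"
[0,2] S/NP  >  k=1
[2,3] NP  lex  "river"
[3,4] (S\PP)\NP  lex  "today"
[2,4] S\PP  <  k=3
[4,5] (NP\(S\PP))/S  lex  "slowly"
[5,6] S/PP  lex  "every"
[6,7] NP  lex  "bone"
[7,8] PP\NP  lex  "built"
[6,8] PP  <  k=7
[5,8] S  >  k=6
[4,8] NP\(S\PP)  >  k=5
[2,8] NP  <  k=4
[0,8] S  >  k=2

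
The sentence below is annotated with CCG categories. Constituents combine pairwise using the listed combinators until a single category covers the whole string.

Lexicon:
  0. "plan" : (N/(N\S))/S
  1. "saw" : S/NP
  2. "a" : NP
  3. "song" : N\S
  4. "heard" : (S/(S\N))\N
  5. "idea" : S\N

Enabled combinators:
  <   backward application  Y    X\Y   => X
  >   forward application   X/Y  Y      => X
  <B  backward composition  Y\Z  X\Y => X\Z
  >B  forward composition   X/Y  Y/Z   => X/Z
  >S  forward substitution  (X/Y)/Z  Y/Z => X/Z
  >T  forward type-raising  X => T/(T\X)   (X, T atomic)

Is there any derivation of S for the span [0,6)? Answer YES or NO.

[0,6] S   >
  [0,5] S/(S\N)   <
    [0,4] N   >
      [0,3] N/(N\S)   >
        [0,1] "plan" : (N/(N\S))/S
        [1,3] S   >
          [1,2] "saw" : S/NP
          [2,3] "a" : NP
      [3,4] "song" : N\S
    [4,5] "heard" : (S/(S\N))\N
  [5,6] "idea" : S\N

YES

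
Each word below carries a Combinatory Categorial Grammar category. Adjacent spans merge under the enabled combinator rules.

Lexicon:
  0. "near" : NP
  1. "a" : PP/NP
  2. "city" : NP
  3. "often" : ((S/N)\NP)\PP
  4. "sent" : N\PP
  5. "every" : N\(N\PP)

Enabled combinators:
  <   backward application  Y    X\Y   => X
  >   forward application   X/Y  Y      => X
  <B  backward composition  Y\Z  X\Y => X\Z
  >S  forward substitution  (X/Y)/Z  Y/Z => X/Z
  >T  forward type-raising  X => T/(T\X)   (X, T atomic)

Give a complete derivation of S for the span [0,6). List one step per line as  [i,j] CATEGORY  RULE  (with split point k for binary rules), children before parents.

[0,6] S   >
  [0,4] S/N   <
    [0,1] "near" : NP
    [1,4] (S/N)\NP   <
      [1,3] PP   >
        [1,2] "a" : PP/NP
        [2,3] "city" : NP
      [3,4] "often" : ((S/N)\NP)\PP
  [4,6] N   <
    [4,5] "sent" : N\PP
    [5,6] "every" : N\(N\PP)

[0,1] NP  lex  "near"
[1,2] PP/NP  lex  "a"
[2,3] NP  lex  "city"
[1,3] PP  >  k=2
[3,4] ((S/N)\NP)\PP  lex  "often"
[1,4] (S/N)\NP  <  k=3
[0,4] S/N  <  k=1
[4,5] N\PP  lex  "sent"
[5,6] N\(N\PP)  lex  "every"
[4,6] N  <  k=5
[0,6] S  >  k=4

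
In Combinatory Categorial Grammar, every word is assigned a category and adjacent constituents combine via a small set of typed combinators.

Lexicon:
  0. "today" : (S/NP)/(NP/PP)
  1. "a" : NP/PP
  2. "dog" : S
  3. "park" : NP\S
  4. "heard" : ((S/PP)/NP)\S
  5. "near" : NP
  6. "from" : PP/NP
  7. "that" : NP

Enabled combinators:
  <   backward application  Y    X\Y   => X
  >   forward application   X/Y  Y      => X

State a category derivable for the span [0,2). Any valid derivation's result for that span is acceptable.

[0,8] S   >
  [0,6] S/PP   >
    [0,5] (S/PP)/NP   <
      [0,4] S   >
        [0,2] S/NP   >
          [0,1] "today" : (S/NP)/(NP/PP)
          [1,2] "a" : NP/PP
        [2,4] NP   <
          [2,3] "dog" : S
          [3,4] "park" : NP\S
      [4,5] "heard" : ((S/PP)/NP)\S
    [5,6] "near" : NP
  [6,8] PP   >
    [6,7] "from" : PP/NP
    [7,8] "that" : NP

S/NP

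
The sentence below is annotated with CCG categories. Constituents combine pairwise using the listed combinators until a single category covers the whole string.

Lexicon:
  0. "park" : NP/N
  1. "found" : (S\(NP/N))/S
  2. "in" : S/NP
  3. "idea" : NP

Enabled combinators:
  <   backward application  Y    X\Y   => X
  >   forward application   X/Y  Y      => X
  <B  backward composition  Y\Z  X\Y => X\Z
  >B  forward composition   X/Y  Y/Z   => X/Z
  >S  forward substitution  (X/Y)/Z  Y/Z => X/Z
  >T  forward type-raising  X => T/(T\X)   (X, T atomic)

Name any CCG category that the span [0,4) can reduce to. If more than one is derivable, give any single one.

[0,4] S   <
  [0,1] "park" : NP/N
  [1,4] S\(NP/N)   >
    [1,2] "found" : (S\(NP/N))/S
    [2,4] S   >
      [2,3] "in" : S/NP
      [3,4] "idea" : NP

S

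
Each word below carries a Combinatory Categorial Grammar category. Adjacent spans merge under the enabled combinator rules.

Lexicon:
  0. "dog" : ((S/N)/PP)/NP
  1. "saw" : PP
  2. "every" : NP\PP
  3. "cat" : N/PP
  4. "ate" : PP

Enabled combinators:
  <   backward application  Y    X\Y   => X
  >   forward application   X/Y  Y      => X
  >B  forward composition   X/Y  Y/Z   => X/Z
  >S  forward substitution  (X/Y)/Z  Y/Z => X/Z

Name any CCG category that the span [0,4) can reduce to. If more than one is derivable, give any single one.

[0,5] S   >
  [0,4] S/PP   >S
    [0,3] (S/N)/PP   >
      [0,1] "dog" : ((S/N)/PP)/NP
      [1,3] NP   <
        [1,2] "saw" : PP
        [2,3] "every" : NP\PP
    [3,4] "cat" : N/PP
  [4,5] "ate" : PP

S/PP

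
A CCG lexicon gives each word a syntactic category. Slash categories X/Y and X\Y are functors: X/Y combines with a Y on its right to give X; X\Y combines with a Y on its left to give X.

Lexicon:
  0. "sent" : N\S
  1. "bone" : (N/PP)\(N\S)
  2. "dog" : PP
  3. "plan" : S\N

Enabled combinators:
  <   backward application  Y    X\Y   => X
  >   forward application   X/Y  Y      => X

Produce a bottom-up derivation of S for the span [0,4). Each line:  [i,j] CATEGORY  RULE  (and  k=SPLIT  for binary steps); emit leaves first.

[0,4] S   <
  [0,3] N   >
    [0,2] N/PP   <
      [0,1] "sent" : N\S
      [1,2] "bone" : (N/PP)\(N\S)
    [2,3] "dog" : PP
  [3,4] "plan" : S\N

[0,1] N\S  lex  "sent"
[1,2] (N/PP)\(N\S)  lex  "bone"
[0,2] N/PP  <  k=1
[2,3] PP  lex  "dog"
[0,3] N  >  k=2
[3,4] S\N  lex  "plan"
[0,4] S  <  k=3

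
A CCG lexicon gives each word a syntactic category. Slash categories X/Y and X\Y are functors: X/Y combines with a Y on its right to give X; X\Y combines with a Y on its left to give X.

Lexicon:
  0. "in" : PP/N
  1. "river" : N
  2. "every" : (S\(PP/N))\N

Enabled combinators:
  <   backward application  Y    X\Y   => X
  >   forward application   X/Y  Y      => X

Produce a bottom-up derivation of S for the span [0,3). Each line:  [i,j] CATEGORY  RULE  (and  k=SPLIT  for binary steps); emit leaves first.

[0,3] S   <
  [0,1] "in" : PP/N
  [1,3] S\(PP/N)   <
    [1,2] "river" : N
    [2,3] "every" : (S\(PP/N))\N

[0,1] PP/N  lex  "in"
[1,2] N  lex  "river"
[2,3] (S\(PP/N))\N  lex  "every"
[1,3] S\(PP/N)  <  k=2
[0,3] S  <  k=1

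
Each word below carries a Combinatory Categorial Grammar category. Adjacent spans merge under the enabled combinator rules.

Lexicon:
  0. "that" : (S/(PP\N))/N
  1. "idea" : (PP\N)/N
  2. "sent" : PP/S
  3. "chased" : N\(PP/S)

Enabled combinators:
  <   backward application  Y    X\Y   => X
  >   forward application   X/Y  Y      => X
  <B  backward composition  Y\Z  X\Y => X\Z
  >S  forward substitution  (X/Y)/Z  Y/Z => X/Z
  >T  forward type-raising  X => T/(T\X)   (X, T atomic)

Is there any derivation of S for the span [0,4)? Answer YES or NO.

YES

[0,4] S   >
  [0,2] S/N   >S
    [0,1] "that" : (S/(PP\N))/N
    [1,2] "idea" : (PP\N)/N
  [2,4] N   <
    [2,3] "sent" : PP/S
    [3,4] "chased" : N\(PP/S)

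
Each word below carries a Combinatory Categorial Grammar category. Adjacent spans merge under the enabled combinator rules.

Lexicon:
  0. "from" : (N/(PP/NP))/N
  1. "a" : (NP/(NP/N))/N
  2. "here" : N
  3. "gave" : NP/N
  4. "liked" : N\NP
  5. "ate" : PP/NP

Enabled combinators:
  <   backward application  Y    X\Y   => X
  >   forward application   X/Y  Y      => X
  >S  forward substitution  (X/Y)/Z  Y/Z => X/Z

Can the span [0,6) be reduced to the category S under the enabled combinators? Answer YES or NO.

(N/(PP/NP))/N (NP/(NP/N))/N N NP/N N\NP PP/NP
CKY chart[0,6] = {N}; S ∉ chart

NO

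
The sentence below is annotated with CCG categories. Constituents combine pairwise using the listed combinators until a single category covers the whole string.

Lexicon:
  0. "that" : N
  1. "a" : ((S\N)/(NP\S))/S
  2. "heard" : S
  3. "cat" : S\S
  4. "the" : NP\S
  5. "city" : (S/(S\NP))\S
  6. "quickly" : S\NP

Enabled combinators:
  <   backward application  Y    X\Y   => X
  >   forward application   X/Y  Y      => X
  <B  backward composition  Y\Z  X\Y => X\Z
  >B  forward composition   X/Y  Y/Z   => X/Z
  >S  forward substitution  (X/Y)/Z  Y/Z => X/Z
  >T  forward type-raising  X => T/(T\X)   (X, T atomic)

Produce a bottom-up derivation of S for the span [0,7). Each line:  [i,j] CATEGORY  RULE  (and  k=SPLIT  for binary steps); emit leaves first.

[0,7] S   >
  [0,6] S/(S\NP)   <
    [0,5] S   <
      [0,1] "that" : N
      [1,5] S\N   >
        [1,3] (S\N)/(NP\S)   >
          [1,2] "a" : ((S\N)/(NP\S))/S
          [2,3] "heard" : S
        [3,5] NP\S   <B
          [3,4] "cat" : S\S
          [4,5] "the" : NP\S
    [5,6] "city" : (S/(S\NP))\S
  [6,7] "quickly" : S\NP

[0,1] N  lex  "that"
[1,2] ((S\N)/(NP\S))/S  lex  "a"
[2,3] S  lex  "heard"
[1,3] (S\N)/(NP\S)  >  k=2
[3,4] S\S  lex  "cat"
[4,5] NP\S  lex  "the"
[3,5] NP\S  <B  k=4
[1,5] S\N  >  k=3
[0,5] S  <  k=1
[5,6] (S/(S\NP))\S  lex  "city"
[0,6] S/(S\NP)  <  k=5
[6,7] S\NP  lex  "quickly"
[0,7] S  >  k=6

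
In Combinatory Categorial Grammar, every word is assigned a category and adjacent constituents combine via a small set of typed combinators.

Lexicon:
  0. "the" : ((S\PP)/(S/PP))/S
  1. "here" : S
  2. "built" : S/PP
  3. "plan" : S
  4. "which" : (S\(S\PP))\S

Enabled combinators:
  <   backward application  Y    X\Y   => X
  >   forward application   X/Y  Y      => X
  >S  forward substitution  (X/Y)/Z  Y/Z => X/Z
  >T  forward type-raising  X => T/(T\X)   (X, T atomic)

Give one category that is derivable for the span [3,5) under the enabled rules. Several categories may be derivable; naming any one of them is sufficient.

[0,5] S   <
  [0,3] S\PP   >
    [0,2] (S\PP)/(S/PP)   >
      [0,1] "the" : ((S\PP)/(S/PP))/S
      [1,2] "here" : S
    [2,3] "built" : S/PP
  [3,5] S\(S\PP)   <
    [3,4] "plan" : S
    [4,5] "which" : (S\(S\PP))\S

S\(S\PP)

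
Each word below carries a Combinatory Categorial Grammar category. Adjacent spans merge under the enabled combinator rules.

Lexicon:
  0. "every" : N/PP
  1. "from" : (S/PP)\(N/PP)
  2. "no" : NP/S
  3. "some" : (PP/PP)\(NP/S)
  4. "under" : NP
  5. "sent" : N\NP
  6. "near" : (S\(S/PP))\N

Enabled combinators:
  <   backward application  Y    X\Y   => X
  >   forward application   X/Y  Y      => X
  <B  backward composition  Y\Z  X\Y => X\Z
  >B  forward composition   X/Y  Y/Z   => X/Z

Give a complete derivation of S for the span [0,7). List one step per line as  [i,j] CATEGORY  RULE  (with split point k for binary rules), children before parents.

[0,1] N/PP  lex  "every"
[1,2] (S/PP)\(N/PP)  lex  "from"
[0,2] S/PP  <  k=1
[2,3] NP/S  lex  "no"
[3,4] (PP/PP)\(NP/S)  lex  "some"
[2,4] PP/PP  <  k=3
[0,4] S/PP  >B  k=2
[4,5] NP  lex  "under"
[5,6] N\NP  lex  "sent"
[4,6] N  <  k=5
[6,7] (S\(S/PP))\N  lex  "near"
[4,7] S\(S/PP)  <  k=6
[0,7] S  <  k=4

[0,7] S   <
  [0,4] S/PP   >B
    [0,2] S/PP   <
      [0,1] "every" : N/PP
      [1,2] "from" : (S/PP)\(N/PP)
    [2,4] PP/PP   <
      [2,3] "no" : NP/S
      [3,4] "some" : (PP/PP)\(NP/S)
  [4,7] S\(S/PP)   <
    [4,6] N   <
      [4,5] "under" : NP
      [5,6] "sent" : N\NP
    [6,7] "near" : (S\(S/PP))\N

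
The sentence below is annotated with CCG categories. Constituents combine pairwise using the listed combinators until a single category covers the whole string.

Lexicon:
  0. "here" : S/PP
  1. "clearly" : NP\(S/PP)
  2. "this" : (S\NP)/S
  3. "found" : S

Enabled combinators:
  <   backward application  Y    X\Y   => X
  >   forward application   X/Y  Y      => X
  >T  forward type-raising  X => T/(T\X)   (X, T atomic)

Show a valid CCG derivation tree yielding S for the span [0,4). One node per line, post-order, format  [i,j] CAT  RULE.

[0,4] S   <
  [0,2] NP   <
    [0,1] "here" : S/PP
    [1,2] "clearly" : NP\(S/PP)
  [2,4] S\NP   >
    [2,3] "this" : (S\NP)/S
    [3,4] "found" : S

[0,1] S/PP  lex  "here"
[1,2] NP\(S/PP)  lex  "clearly"
[0,2] NP  <  k=1
[2,3] (S\NP)/S  lex  "this"
[3,4] S  lex  "found"
[2,4] S\NP  >  k=3
[0,4] S  <  k=2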